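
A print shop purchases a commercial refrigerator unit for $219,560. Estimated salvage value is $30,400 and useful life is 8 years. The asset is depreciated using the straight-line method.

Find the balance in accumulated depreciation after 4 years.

$94,580

Depreciable base = $219,560 − $30,400 = $189,160.
Annual expense = $189,160 / 8 = $23,645.
End of year 1: book value $195,915.
End of year 2: book value $172,270.
End of year 3: book value $148,625.
End of year 4: book value $124,980.
Accumulated through year 4 = $219,560 − $124,980 = $94,580.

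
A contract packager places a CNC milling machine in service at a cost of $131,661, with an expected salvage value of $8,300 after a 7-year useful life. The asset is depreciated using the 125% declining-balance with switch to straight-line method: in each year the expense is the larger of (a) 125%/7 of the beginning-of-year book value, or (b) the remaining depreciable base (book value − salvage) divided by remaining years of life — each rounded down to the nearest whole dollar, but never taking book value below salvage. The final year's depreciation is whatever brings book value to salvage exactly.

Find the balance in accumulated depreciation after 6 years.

Depreciable base = $131,661 − $8,300 = $123,361.
Year 1: DB = ⌊$131,661 × 125%/7⌋ = $23,510; SL = ⌊$123,361/7⌋ = $17,623 → take DB $23,510. Book value $108,151.
Year 2: DB = ⌊$108,151 × 125%/7⌋ = $19,312; SL = ⌊$99,851/6⌋ = $16,641 → take DB $19,312. Book value $88,839.
Year 3: DB = ⌊$88,839 × 125%/7⌋ = $15,864; SL = ⌊$80,539/5⌋ = $16,107 → take SL $16,107. Book value $72,732.
Year 4: DB = ⌊$72,732 × 125%/7⌋ = $12,987; SL = ⌊$64,432/4⌋ = $16,108 → take SL $16,108. Book value $56,624.
Year 5: DB = ⌊$56,624 × 125%/7⌋ = $10,111; SL = ⌊$48,324/3⌋ = $16,108 → take SL $16,108. Book value $40,516.
Year 6: DB = ⌊$40,516 × 125%/7⌋ = $7,235; SL = ⌊$32,216/2⌋ = $16,108 → take SL $16,108. Book value $24,408.
Accumulated through year 6 = $131,661 − $24,408 = $107,253.

$107,253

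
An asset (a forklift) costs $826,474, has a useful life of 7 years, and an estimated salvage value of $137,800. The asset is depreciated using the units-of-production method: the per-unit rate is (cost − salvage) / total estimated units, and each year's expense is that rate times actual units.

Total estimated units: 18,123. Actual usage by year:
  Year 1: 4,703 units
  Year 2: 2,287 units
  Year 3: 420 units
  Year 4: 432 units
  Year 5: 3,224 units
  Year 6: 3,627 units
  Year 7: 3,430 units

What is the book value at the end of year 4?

Depreciable base = $826,474 − $137,800 = $688,674.
Rate = $688,674 / 18,123 units = $38 per unit.
Year 1: 4,703 × $38 = $178,714. Book value $647,760.
Year 2: 2,287 × $38 = $86,906. Book value $560,854.
Year 3: 420 × $38 = $15,960. Book value $544,894.
Year 4: 432 × $38 = $16,416. Book value $528,478.

$528,478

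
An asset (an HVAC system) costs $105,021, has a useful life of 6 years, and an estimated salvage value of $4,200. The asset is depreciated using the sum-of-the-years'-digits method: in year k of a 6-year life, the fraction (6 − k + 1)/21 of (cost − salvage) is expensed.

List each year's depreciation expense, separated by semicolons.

$28,806; $24,005; $19,204; $14,403; $9,602; $4,801

Depreciable base = $105,021 − $4,200 = $100,821.
Sum of the years' digits = 6+5+4+3+2+1 = 21.
Year 1: $100,821 × 6/21 = $28,806. Book value $76,215.
Year 2: $100,821 × 5/21 = $24,005. Book value $52,210.
Year 3: $100,821 × 4/21 = $19,204. Book value $33,006.
Year 4: $100,821 × 3/21 = $14,403. Book value $18,603.
Year 5: $100,821 × 2/21 = $9,602. Book value $9,001.
Year 6: $100,821 × 1/21 = $4,801. Book value $4,200.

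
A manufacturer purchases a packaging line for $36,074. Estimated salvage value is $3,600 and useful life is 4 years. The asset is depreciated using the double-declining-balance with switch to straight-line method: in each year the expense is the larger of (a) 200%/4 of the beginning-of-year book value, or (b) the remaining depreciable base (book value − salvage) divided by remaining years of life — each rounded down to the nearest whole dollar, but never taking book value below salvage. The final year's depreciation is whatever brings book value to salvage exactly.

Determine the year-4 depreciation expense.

Depreciable base = $36,074 − $3,600 = $32,474.
Year 1: DB = ⌊$36,074 × 200%/4⌋ = $18,037; SL = ⌊$32,474/4⌋ = $8,118 → take DB $18,037. Book value $18,037.
Year 2: DB = ⌊$18,037 × 200%/4⌋ = $9,018; SL = ⌊$14,437/3⌋ = $4,812 → take DB $9,018. Book value $9,019.
Year 3: DB = ⌊$9,019 × 200%/4⌋ = $4,509; SL = ⌊$5,419/2⌋ = $2,709 → take DB $4,509. Book value $4,510.
Year 4 (final): $4,510 − $3,600 = $910. Book value $3,600.

$910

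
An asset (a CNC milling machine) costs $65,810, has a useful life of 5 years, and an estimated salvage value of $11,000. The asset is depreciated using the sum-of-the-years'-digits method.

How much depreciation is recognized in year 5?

Depreciable base = $65,810 − $11,000 = $54,810.
Sum of the years' digits = 5+4+3+2+1 = 15.
Year 1: $54,810 × 5/15 = $18,270. Book value $47,540.
Year 2: $54,810 × 4/15 = $14,616. Book value $32,924.
Year 3: $54,810 × 3/15 = $10,962. Book value $21,962.
Year 4: $54,810 × 2/15 = $7,308. Book value $14,654.
Year 5: $54,810 × 1/15 = $3,654. Book value $11,000.

$3,654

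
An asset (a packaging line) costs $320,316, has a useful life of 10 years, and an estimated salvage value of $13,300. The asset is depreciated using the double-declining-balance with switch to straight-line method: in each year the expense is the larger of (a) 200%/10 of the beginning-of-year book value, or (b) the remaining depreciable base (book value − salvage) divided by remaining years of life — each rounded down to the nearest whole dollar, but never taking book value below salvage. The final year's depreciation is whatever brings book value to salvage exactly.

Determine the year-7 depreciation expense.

$17,667

Depreciable base = $320,316 − $13,300 = $307,016.
Year 1: DB = ⌊$320,316 × 200%/10⌋ = $64,063; SL = ⌊$307,016/10⌋ = $30,701 → take DB $64,063. Book value $256,253.
Year 2: DB = ⌊$256,253 × 200%/10⌋ = $51,250; SL = ⌊$242,953/9⌋ = $26,994 → take DB $51,250. Book value $205,003.
Year 3: DB = ⌊$205,003 × 200%/10⌋ = $41,000; SL = ⌊$191,703/8⌋ = $23,962 → take DB $41,000. Book value $164,003.
Year 4: DB = ⌊$164,003 × 200%/10⌋ = $32,800; SL = ⌊$150,703/7⌋ = $21,529 → take DB $32,800. Book value $131,203.
Year 5: DB = ⌊$131,203 × 200%/10⌋ = $26,240; SL = ⌊$117,903/6⌋ = $19,650 → take DB $26,240. Book value $104,963.
Year 6: DB = ⌊$104,963 × 200%/10⌋ = $20,992; SL = ⌊$91,663/5⌋ = $18,332 → take DB $20,992. Book value $83,971.
Year 7: DB = ⌊$83,971 × 200%/10⌋ = $16,794; SL = ⌊$70,671/4⌋ = $17,667 → take SL $17,667. Book value $66,304.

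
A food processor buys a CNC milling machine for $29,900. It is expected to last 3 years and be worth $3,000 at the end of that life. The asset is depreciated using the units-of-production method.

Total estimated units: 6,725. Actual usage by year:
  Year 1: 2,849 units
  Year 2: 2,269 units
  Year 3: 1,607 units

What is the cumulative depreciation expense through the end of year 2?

Depreciable base = $29,900 − $3,000 = $26,900.
Rate = $26,900 / 6,725 units = $4 per unit.
Year 1: 2,849 × $4 = $11,396. Book value $18,504.
Year 2: 2,269 × $4 = $9,076. Book value $9,428.
Accumulated through year 2 = $29,900 − $9,428 = $20,472.

$20,472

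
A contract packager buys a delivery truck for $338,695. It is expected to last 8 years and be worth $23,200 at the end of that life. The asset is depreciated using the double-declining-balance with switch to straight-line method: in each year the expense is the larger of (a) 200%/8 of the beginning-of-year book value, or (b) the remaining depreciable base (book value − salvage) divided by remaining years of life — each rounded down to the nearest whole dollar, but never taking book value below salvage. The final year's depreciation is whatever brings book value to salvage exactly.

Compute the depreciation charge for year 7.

$18,541

Depreciable base = $338,695 − $23,200 = $315,495.
Year 1: DB = ⌊$338,695 × 200%/8⌋ = $84,673; SL = ⌊$315,495/8⌋ = $39,436 → take DB $84,673. Book value $254,022.
Year 2: DB = ⌊$254,022 × 200%/8⌋ = $63,505; SL = ⌊$230,822/7⌋ = $32,974 → take DB $63,505. Book value $190,517.
Year 3: DB = ⌊$190,517 × 200%/8⌋ = $47,629; SL = ⌊$167,317/6⌋ = $27,886 → take DB $47,629. Book value $142,888.
Year 4: DB = ⌊$142,888 × 200%/8⌋ = $35,722; SL = ⌊$119,688/5⌋ = $23,937 → take DB $35,722. Book value $107,166.
Year 5: DB = ⌊$107,166 × 200%/8⌋ = $26,791; SL = ⌊$83,966/4⌋ = $20,991 → take DB $26,791. Book value $80,375.
Year 6: DB = ⌊$80,375 × 200%/8⌋ = $20,093; SL = ⌊$57,175/3⌋ = $19,058 → take DB $20,093. Book value $60,282.
Year 7: DB = ⌊$60,282 × 200%/8⌋ = $15,070; SL = ⌊$37,082/2⌋ = $18,541 → take SL $18,541. Book value $41,741.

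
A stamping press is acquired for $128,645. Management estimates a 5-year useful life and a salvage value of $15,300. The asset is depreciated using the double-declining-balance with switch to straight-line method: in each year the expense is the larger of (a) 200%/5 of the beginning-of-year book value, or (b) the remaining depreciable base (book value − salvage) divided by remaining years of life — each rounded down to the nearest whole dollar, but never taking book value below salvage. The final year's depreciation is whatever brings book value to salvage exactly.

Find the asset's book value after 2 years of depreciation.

$46,313

Depreciable base = $128,645 − $15,300 = $113,345.
Year 1: DB = ⌊$128,645 × 200%/5⌋ = $51,458; SL = ⌊$113,345/5⌋ = $22,669 → take DB $51,458. Book value $77,187.
Year 2: DB = ⌊$77,187 × 200%/5⌋ = $30,874; SL = ⌊$61,887/4⌋ = $15,471 → take DB $30,874. Book value $46,313.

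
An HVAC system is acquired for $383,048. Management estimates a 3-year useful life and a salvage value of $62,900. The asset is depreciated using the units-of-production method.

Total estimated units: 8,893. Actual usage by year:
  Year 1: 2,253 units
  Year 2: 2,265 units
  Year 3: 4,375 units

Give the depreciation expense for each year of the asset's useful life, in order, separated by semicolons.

$81,108; $81,540; $157,500

Depreciable base = $383,048 − $62,900 = $320,148.
Rate = $320,148 / 8,893 units = $36 per unit.
Year 1: 2,253 × $36 = $81,108. Book value $301,940.
Year 2: 2,265 × $36 = $81,540. Book value $220,400.
Year 3: 4,375 × $36 = $157,500. Book value $62,900.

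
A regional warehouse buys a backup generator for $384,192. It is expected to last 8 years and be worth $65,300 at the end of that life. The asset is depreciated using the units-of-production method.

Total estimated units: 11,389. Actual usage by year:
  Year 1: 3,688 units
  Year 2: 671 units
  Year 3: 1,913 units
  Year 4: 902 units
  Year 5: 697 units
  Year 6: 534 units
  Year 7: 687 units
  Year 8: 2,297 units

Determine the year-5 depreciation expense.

Depreciable base = $384,192 − $65,300 = $318,892.
Rate = $318,892 / 11,389 units = $28 per unit.
Year 1: 3,688 × $28 = $103,264. Book value $280,928.
Year 2: 671 × $28 = $18,788. Book value $262,140.
Year 3: 1,913 × $28 = $53,564. Book value $208,576.
Year 4: 902 × $28 = $25,256. Book value $183,320.
Year 5: 697 × $28 = $19,516. Book value $163,804.

$19,516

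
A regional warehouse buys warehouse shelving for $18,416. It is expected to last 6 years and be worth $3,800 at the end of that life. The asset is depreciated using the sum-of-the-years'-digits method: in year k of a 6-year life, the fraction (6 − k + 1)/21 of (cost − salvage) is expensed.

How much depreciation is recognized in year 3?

$2,784

Depreciable base = $18,416 − $3,800 = $14,616.
Sum of the years' digits = 6+5+4+3+2+1 = 21.
Year 1: $14,616 × 6/21 = $4,176. Book value $14,240.
Year 2: $14,616 × 5/21 = $3,480. Book value $10,760.
Year 3: $14,616 × 4/21 = $2,784. Book value $7,976.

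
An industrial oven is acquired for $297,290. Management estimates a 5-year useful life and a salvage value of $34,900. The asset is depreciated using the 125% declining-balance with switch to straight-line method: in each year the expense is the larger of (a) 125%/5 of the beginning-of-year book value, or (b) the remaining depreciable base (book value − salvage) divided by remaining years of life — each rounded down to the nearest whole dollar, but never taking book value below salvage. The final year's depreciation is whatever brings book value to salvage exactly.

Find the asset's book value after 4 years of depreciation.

Depreciable base = $297,290 − $34,900 = $262,390.
Year 1: DB = ⌊$297,290 × 125%/5⌋ = $74,322; SL = ⌊$262,390/5⌋ = $52,478 → take DB $74,322. Book value $222,968.
Year 2: DB = ⌊$222,968 × 125%/5⌋ = $55,742; SL = ⌊$188,068/4⌋ = $47,017 → take DB $55,742. Book value $167,226.
Year 3: DB = ⌊$167,226 × 125%/5⌋ = $41,806; SL = ⌊$132,326/3⌋ = $44,108 → take SL $44,108. Book value $123,118.
Year 4: DB = ⌊$123,118 × 125%/5⌋ = $30,779; SL = ⌊$88,218/2⌋ = $44,109 → take SL $44,109. Book value $79,009.

$79,009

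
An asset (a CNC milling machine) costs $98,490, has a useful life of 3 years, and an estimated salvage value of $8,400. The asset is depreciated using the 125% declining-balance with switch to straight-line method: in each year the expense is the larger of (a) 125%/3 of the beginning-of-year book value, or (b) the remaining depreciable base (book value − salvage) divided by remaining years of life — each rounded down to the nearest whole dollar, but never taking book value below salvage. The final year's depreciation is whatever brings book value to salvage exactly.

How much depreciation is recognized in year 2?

Depreciable base = $98,490 − $8,400 = $90,090.
Year 1: DB = ⌊$98,490 × 125%/3⌋ = $41,037; SL = ⌊$90,090/3⌋ = $30,030 → take DB $41,037. Book value $57,453.
Year 2: DB = ⌊$57,453 × 125%/3⌋ = $23,938; SL = ⌊$49,053/2⌋ = $24,526 → take SL $24,526. Book value $32,927.

$24,526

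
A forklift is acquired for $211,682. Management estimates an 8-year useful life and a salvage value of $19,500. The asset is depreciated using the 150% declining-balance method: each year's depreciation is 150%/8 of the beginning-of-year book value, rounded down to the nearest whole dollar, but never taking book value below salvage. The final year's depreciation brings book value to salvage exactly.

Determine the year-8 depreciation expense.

$29,983

Depreciable base = $211,682 − $19,500 = $192,182.
Year 1: ⌊$211,682 × 150%/8⌋ = $39,690. Book value $171,992.
Year 2: ⌊$171,992 × 150%/8⌋ = $32,248. Book value $139,744.
Year 3: ⌊$139,744 × 150%/8⌋ = $26,202. Book value $113,542.
Year 4: ⌊$113,542 × 150%/8⌋ = $21,289. Book value $92,253.
Year 5: ⌊$92,253 × 150%/8⌋ = $17,297. Book value $74,956.
Year 6: ⌊$74,956 × 150%/8⌋ = $14,054. Book value $60,902.
Year 7: ⌊$60,902 × 150%/8⌋ = $11,419. Book value $49,483.
Year 8 (final): $49,483 − $19,500 = $29,983. Book value $19,500.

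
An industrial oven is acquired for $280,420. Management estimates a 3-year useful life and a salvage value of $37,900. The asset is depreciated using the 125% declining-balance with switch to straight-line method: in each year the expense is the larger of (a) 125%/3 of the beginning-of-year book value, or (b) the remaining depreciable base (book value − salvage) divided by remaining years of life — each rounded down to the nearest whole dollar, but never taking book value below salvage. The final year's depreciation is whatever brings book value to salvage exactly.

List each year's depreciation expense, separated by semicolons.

Depreciable base = $280,420 − $37,900 = $242,520.
Year 1: DB = ⌊$280,420 × 125%/3⌋ = $116,841; SL = ⌊$242,520/3⌋ = $80,840 → take DB $116,841. Book value $163,579.
Year 2: DB = ⌊$163,579 × 125%/3⌋ = $68,157; SL = ⌊$125,679/2⌋ = $62,839 → take DB $68,157. Book value $95,422.
Year 3 (final): $95,422 − $37,900 = $57,522. Book value $37,900.

$116,841; $68,157; $57,522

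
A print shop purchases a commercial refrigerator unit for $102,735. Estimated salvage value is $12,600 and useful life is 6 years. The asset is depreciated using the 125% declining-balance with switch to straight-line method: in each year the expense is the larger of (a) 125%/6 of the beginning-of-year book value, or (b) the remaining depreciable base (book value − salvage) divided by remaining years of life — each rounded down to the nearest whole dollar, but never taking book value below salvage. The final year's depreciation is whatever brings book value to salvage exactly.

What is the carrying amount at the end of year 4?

Depreciable base = $102,735 − $12,600 = $90,135.
Year 1: DB = ⌊$102,735 × 125%/6⌋ = $21,403; SL = ⌊$90,135/6⌋ = $15,022 → take DB $21,403. Book value $81,332.
Year 2: DB = ⌊$81,332 × 125%/6⌋ = $16,944; SL = ⌊$68,732/5⌋ = $13,746 → take DB $16,944. Book value $64,388.
Year 3: DB = ⌊$64,388 × 125%/6⌋ = $13,414; SL = ⌊$51,788/4⌋ = $12,947 → take DB $13,414. Book value $50,974.
Year 4: DB = ⌊$50,974 × 125%/6⌋ = $10,619; SL = ⌊$38,374/3⌋ = $12,791 → take SL $12,791. Book value $38,183.

$38,183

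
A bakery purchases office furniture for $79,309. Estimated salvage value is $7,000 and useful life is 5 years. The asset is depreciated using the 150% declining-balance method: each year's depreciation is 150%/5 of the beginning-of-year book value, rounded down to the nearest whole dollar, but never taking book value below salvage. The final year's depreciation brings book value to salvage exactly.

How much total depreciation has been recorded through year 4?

$60,266

Depreciable base = $79,309 − $7,000 = $72,309.
Year 1: ⌊$79,309 × 150%/5⌋ = $23,792. Book value $55,517.
Year 2: ⌊$55,517 × 150%/5⌋ = $16,655. Book value $38,862.
Year 3: ⌊$38,862 × 150%/5⌋ = $11,658. Book value $27,204.
Year 4: ⌊$27,204 × 150%/5⌋ = $8,161. Book value $19,043.
Accumulated through year 4 = $79,309 − $19,043 = $60,266.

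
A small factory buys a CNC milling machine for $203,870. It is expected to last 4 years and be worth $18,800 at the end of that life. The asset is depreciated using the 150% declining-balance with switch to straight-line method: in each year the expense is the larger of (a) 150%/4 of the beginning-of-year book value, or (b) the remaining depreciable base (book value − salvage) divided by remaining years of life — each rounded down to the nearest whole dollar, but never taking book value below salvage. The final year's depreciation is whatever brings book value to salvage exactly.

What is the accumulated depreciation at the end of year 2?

$124,233

Depreciable base = $203,870 − $18,800 = $185,070.
Year 1: DB = ⌊$203,870 × 150%/4⌋ = $76,451; SL = ⌊$185,070/4⌋ = $46,267 → take DB $76,451. Book value $127,419.
Year 2: DB = ⌊$127,419 × 150%/4⌋ = $47,782; SL = ⌊$108,619/3⌋ = $36,206 → take DB $47,782. Book value $79,637.
Accumulated through year 2 = $203,870 − $79,637 = $124,233.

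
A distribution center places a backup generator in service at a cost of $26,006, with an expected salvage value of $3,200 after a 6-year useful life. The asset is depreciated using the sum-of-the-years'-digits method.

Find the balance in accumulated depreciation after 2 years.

$11,946

Depreciable base = $26,006 − $3,200 = $22,806.
Sum of the years' digits = 6+5+4+3+2+1 = 21.
Year 1: $22,806 × 6/21 = $6,516. Book value $19,490.
Year 2: $22,806 × 5/21 = $5,430. Book value $14,060.
Accumulated through year 2 = $26,006 − $14,060 = $11,946.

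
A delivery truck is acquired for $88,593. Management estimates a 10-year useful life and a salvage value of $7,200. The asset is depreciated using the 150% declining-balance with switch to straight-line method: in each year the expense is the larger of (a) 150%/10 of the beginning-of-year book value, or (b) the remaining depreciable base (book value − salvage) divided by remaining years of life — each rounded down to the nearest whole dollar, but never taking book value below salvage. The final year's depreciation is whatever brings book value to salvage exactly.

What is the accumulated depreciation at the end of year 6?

$55,704

Depreciable base = $88,593 − $7,200 = $81,393.
Year 1: DB = ⌊$88,593 × 150%/10⌋ = $13,288; SL = ⌊$81,393/10⌋ = $8,139 → take DB $13,288. Book value $75,305.
Year 2: DB = ⌊$75,305 × 150%/10⌋ = $11,295; SL = ⌊$68,105/9⌋ = $7,567 → take DB $11,295. Book value $64,010.
Year 3: DB = ⌊$64,010 × 150%/10⌋ = $9,601; SL = ⌊$56,810/8⌋ = $7,101 → take DB $9,601. Book value $54,409.
Year 4: DB = ⌊$54,409 × 150%/10⌋ = $8,161; SL = ⌊$47,209/7⌋ = $6,744 → take DB $8,161. Book value $46,248.
Year 5: DB = ⌊$46,248 × 150%/10⌋ = $6,937; SL = ⌊$39,048/6⌋ = $6,508 → take DB $6,937. Book value $39,311.
Year 6: DB = ⌊$39,311 × 150%/10⌋ = $5,896; SL = ⌊$32,111/5⌋ = $6,422 → take SL $6,422. Book value $32,889.
Accumulated through year 6 = $88,593 − $32,889 = $55,704.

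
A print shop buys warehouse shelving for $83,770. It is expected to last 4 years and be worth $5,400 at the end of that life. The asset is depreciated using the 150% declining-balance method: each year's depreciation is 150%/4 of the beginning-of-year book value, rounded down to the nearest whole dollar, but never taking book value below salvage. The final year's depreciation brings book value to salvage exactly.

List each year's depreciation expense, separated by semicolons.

Depreciable base = $83,770 − $5,400 = $78,370.
Year 1: ⌊$83,770 × 150%/4⌋ = $31,413. Book value $52,357.
Year 2: ⌊$52,357 × 150%/4⌋ = $19,633. Book value $32,724.
Year 3: ⌊$32,724 × 150%/4⌋ = $12,271. Book value $20,453.
Year 4 (final): $20,453 − $5,400 = $15,053. Book value $5,400.

$31,413; $19,633; $12,271; $15,053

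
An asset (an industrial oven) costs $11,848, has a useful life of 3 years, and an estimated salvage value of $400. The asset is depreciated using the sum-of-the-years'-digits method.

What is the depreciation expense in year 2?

Depreciable base = $11,848 − $400 = $11,448.
Sum of the years' digits = 3+2+1 = 6.
Year 1: $11,448 × 3/6 = $5,724. Book value $6,124.
Year 2: $11,448 × 2/6 = $3,816. Book value $2,308.

$3,816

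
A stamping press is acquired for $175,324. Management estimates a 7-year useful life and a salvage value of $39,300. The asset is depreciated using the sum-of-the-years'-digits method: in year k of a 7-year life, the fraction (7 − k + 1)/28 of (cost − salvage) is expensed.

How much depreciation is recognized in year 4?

Depreciable base = $175,324 − $39,300 = $136,024.
Sum of the years' digits = 7+6+5+4+3+2+1 = 28.
Year 1: $136,024 × 7/28 = $34,006. Book value $141,318.
Year 2: $136,024 × 6/28 = $29,148. Book value $112,170.
Year 3: $136,024 × 5/28 = $24,290. Book value $87,880.
Year 4: $136,024 × 4/28 = $19,432. Book value $68,448.

$19,432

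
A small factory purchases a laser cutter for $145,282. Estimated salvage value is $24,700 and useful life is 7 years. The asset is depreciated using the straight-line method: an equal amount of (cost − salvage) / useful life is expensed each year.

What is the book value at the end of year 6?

$41,926

Depreciable base = $145,282 − $24,700 = $120,582.
Annual expense = $120,582 / 7 = $17,226.
End of year 1: book value $128,056.
End of year 2: book value $110,830.
End of year 3: book value $93,604.
End of year 4: book value $76,378.
End of year 5: book value $59,152.
End of year 6: book value $41,926.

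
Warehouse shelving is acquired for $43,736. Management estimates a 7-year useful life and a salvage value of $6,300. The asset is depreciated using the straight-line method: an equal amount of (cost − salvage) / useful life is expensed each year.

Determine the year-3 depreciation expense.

$5,348

Depreciable base = $43,736 − $6,300 = $37,436.
Annual expense = $37,436 / 7 = $5,348.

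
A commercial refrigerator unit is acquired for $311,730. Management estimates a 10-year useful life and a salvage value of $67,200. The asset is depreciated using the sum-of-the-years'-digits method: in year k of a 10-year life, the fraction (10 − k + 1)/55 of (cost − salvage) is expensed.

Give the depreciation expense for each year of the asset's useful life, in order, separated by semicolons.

$44,460; $40,014; $35,568; $31,122; $26,676; $22,230; $17,784; $13,338; $8,892; $4,446

Depreciable base = $311,730 − $67,200 = $244,530.
Sum of the years' digits = 10+9+8+7+6+5+4+3+2+1 = 55.
Year 1: $244,530 × 10/55 = $44,460. Book value $267,270.
Year 2: $244,530 × 9/55 = $40,014. Book value $227,256.
Year 3: $244,530 × 8/55 = $35,568. Book value $191,688.
Year 4: $244,530 × 7/55 = $31,122. Book value $160,566.
Year 5: $244,530 × 6/55 = $26,676. Book value $133,890.
Year 6: $244,530 × 5/55 = $22,230. Book value $111,660.
Year 7: $244,530 × 4/55 = $17,784. Book value $93,876.
Year 8: $244,530 × 3/55 = $13,338. Book value $80,538.
Year 9: $244,530 × 2/55 = $8,892. Book value $71,646.
Year 10: $244,530 × 1/55 = $4,446. Book value $67,200.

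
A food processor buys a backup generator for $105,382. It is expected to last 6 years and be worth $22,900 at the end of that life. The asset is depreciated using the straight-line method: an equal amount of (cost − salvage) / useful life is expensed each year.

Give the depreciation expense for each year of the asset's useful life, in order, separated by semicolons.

Depreciable base = $105,382 − $22,900 = $82,482.
Annual expense = $82,482 / 6 = $13,747.
End of year 1: book value $91,635.
End of year 2: book value $77,888.
End of year 3: book value $64,141.
End of year 4: book value $50,394.
End of year 5: book value $36,647.
End of year 6: book value $22,900.

$13,747; $13,747; $13,747; $13,747; $13,747; $13,747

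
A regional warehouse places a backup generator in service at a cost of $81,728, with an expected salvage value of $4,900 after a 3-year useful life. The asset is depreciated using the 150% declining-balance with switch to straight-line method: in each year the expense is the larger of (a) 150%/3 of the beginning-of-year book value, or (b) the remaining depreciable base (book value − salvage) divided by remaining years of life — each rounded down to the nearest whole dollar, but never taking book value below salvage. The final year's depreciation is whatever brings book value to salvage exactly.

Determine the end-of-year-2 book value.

Depreciable base = $81,728 − $4,900 = $76,828.
Year 1: DB = ⌊$81,728 × 150%/3⌋ = $40,864; SL = ⌊$76,828/3⌋ = $25,609 → take DB $40,864. Book value $40,864.
Year 2: DB = ⌊$40,864 × 150%/3⌋ = $20,432; SL = ⌊$35,964/2⌋ = $17,982 → take DB $20,432. Book value $20,432.

$20,432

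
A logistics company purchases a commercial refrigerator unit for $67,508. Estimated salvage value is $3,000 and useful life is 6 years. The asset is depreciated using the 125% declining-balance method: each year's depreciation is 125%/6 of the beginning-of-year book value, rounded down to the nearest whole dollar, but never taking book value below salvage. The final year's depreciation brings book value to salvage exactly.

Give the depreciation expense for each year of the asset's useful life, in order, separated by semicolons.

$14,064; $11,134; $8,814; $6,978; $5,524; $17,994

Depreciable base = $67,508 − $3,000 = $64,508.
Year 1: ⌊$67,508 × 125%/6⌋ = $14,064. Book value $53,444.
Year 2: ⌊$53,444 × 125%/6⌋ = $11,134. Book value $42,310.
Year 3: ⌊$42,310 × 125%/6⌋ = $8,814. Book value $33,496.
Year 4: ⌊$33,496 × 125%/6⌋ = $6,978. Book value $26,518.
Year 5: ⌊$26,518 × 125%/6⌋ = $5,524. Book value $20,994.
Year 6 (final): $20,994 − $3,000 = $17,994. Book value $3,000.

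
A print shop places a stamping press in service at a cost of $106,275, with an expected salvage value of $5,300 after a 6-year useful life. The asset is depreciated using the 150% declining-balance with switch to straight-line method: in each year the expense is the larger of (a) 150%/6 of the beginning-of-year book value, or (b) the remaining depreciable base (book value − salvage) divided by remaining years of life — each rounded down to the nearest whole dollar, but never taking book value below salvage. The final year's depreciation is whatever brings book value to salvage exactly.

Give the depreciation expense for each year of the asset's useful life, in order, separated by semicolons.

$26,568; $19,926; $14,945; $13,178; $13,179; $13,179

Depreciable base = $106,275 − $5,300 = $100,975.
Year 1: DB = ⌊$106,275 × 150%/6⌋ = $26,568; SL = ⌊$100,975/6⌋ = $16,829 → take DB $26,568. Book value $79,707.
Year 2: DB = ⌊$79,707 × 150%/6⌋ = $19,926; SL = ⌊$74,407/5⌋ = $14,881 → take DB $19,926. Book value $59,781.
Year 3: DB = ⌊$59,781 × 150%/6⌋ = $14,945; SL = ⌊$54,481/4⌋ = $13,620 → take DB $14,945. Book value $44,836.
Year 4: DB = ⌊$44,836 × 150%/6⌋ = $11,209; SL = ⌊$39,536/3⌋ = $13,178 → take SL $13,178. Book value $31,658.
Year 5: DB = ⌊$31,658 × 150%/6⌋ = $7,914; SL = ⌊$26,358/2⌋ = $13,179 → take SL $13,179. Book value $18,479.
Year 6 (final): $18,479 − $5,300 = $13,179. Book value $5,300.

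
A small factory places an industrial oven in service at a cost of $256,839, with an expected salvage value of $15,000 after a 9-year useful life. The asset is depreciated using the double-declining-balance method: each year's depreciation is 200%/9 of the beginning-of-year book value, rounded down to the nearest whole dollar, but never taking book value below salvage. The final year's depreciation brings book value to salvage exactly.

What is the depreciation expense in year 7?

Depreciable base = $256,839 − $15,000 = $241,839.
Year 1: ⌊$256,839 × 200%/9⌋ = $57,075. Book value $199,764.
Year 2: ⌊$199,764 × 200%/9⌋ = $44,392. Book value $155,372.
Year 3: ⌊$155,372 × 200%/9⌋ = $34,527. Book value $120,845.
Year 4: ⌊$120,845 × 200%/9⌋ = $26,854. Book value $93,991.
Year 5: ⌊$93,991 × 200%/9⌋ = $20,886. Book value $73,105.
Year 6: ⌊$73,105 × 200%/9⌋ = $16,245. Book value $56,860.
Year 7: ⌊$56,860 × 200%/9⌋ = $12,635. Book value $44,225.

$12,635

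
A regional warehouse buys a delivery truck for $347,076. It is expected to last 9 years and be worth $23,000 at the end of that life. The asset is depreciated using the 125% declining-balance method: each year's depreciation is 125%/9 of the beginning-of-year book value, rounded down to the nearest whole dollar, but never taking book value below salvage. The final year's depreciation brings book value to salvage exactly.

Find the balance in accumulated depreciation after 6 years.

$205,567

Depreciable base = $347,076 − $23,000 = $324,076.
Year 1: ⌊$347,076 × 125%/9⌋ = $48,205. Book value $298,871.
Year 2: ⌊$298,871 × 125%/9⌋ = $41,509. Book value $257,362.
Year 3: ⌊$257,362 × 125%/9⌋ = $35,744. Book value $221,618.
Year 4: ⌊$221,618 × 125%/9⌋ = $30,780. Book value $190,838.
Year 5: ⌊$190,838 × 125%/9⌋ = $26,505. Book value $164,333.
Year 6: ⌊$164,333 × 125%/9⌋ = $22,824. Book value $141,509.
Accumulated through year 6 = $347,076 − $141,509 = $205,567.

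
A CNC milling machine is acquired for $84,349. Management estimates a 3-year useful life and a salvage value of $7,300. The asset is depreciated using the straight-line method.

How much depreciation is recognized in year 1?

Depreciable base = $84,349 − $7,300 = $77,049.
Annual expense = $77,049 / 3 = $25,683.

$25,683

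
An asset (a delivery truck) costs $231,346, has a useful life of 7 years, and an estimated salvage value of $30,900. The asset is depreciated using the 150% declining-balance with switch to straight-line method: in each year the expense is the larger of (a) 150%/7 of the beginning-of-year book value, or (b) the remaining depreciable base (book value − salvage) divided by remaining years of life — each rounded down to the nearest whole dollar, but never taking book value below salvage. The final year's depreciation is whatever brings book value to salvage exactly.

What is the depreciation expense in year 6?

Depreciable base = $231,346 − $30,900 = $200,446.
Year 1: DB = ⌊$231,346 × 150%/7⌋ = $49,574; SL = ⌊$200,446/7⌋ = $28,635 → take DB $49,574. Book value $181,772.
Year 2: DB = ⌊$181,772 × 150%/7⌋ = $38,951; SL = ⌊$150,872/6⌋ = $25,145 → take DB $38,951. Book value $142,821.
Year 3: DB = ⌊$142,821 × 150%/7⌋ = $30,604; SL = ⌊$111,921/5⌋ = $22,384 → take DB $30,604. Book value $112,217.
Year 4: DB = ⌊$112,217 × 150%/7⌋ = $24,046; SL = ⌊$81,317/4⌋ = $20,329 → take DB $24,046. Book value $88,171.
Year 5: DB = ⌊$88,171 × 150%/7⌋ = $18,893; SL = ⌊$57,271/3⌋ = $19,090 → take SL $19,090. Book value $69,081.
Year 6: DB = ⌊$69,081 × 150%/7⌋ = $14,803; SL = ⌊$38,181/2⌋ = $19,090 → take SL $19,090. Book value $49,991.

$19,090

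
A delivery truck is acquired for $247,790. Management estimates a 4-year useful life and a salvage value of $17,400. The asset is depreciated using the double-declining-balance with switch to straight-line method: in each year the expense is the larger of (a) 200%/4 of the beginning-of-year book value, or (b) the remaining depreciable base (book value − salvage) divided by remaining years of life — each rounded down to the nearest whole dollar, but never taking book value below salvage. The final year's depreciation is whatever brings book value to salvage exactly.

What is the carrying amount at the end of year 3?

$30,974

Depreciable base = $247,790 − $17,400 = $230,390.
Year 1: DB = ⌊$247,790 × 200%/4⌋ = $123,895; SL = ⌊$230,390/4⌋ = $57,597 → take DB $123,895. Book value $123,895.
Year 2: DB = ⌊$123,895 × 200%/4⌋ = $61,947; SL = ⌊$106,495/3⌋ = $35,498 → take DB $61,947. Book value $61,948.
Year 3: DB = ⌊$61,948 × 200%/4⌋ = $30,974; SL = ⌊$44,548/2⌋ = $22,274 → take DB $30,974. Book value $30,974.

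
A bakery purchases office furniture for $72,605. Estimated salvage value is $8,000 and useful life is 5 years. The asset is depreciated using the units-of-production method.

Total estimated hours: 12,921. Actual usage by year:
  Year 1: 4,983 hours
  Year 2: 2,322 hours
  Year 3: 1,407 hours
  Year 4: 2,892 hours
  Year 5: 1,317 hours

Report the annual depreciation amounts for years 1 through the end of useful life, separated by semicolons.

Depreciable base = $72,605 − $8,000 = $64,605.
Rate = $64,605 / 12,921 hours = $5 per hour.
Year 1: 4,983 × $5 = $24,915. Book value $47,690.
Year 2: 2,322 × $5 = $11,610. Book value $36,080.
Year 3: 1,407 × $5 = $7,035. Book value $29,045.
Year 4: 2,892 × $5 = $14,460. Book value $14,585.
Year 5: 1,317 × $5 = $6,585. Book value $8,000.

$24,915; $11,610; $7,035; $14,460; $6,585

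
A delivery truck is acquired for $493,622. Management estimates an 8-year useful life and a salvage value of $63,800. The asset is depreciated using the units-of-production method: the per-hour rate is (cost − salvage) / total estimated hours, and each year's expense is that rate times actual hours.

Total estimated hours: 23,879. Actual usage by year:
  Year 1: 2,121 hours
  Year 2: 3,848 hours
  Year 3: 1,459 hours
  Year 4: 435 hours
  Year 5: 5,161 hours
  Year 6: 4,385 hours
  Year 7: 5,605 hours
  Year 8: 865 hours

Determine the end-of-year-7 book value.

$79,370

Depreciable base = $493,622 − $63,800 = $429,822.
Rate = $429,822 / 23,879 hours = $18 per hour.
Year 1: 2,121 × $18 = $38,178. Book value $455,444.
Year 2: 3,848 × $18 = $69,264. Book value $386,180.
Year 3: 1,459 × $18 = $26,262. Book value $359,918.
Year 4: 435 × $18 = $7,830. Book value $352,088.
Year 5: 5,161 × $18 = $92,898. Book value $259,190.
Year 6: 4,385 × $18 = $78,930. Book value $180,260.
Year 7: 5,605 × $18 = $100,890. Book value $79,370.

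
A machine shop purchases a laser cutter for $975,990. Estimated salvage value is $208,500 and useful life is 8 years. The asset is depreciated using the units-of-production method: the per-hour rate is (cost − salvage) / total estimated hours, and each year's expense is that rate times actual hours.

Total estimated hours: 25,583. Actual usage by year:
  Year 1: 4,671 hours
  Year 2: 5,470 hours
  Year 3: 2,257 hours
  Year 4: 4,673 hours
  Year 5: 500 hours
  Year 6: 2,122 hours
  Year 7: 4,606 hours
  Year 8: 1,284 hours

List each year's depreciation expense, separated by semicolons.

$140,130; $164,100; $67,710; $140,190; $15,000; $63,660; $138,180; $38,520

Depreciable base = $975,990 − $208,500 = $767,490.
Rate = $767,490 / 25,583 hours = $30 per hour.
Year 1: 4,671 × $30 = $140,130. Book value $835,860.
Year 2: 5,470 × $30 = $164,100. Book value $671,760.
Year 3: 2,257 × $30 = $67,710. Book value $604,050.
Year 4: 4,673 × $30 = $140,190. Book value $463,860.
Year 5: 500 × $30 = $15,000. Book value $448,860.
Year 6: 2,122 × $30 = $63,660. Book value $385,200.
Year 7: 4,606 × $30 = $138,180. Book value $247,020.
Year 8: 1,284 × $30 = $38,520. Book value $208,500.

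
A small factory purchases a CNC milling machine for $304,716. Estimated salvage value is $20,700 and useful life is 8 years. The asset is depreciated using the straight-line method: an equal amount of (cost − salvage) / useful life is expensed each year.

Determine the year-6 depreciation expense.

$35,502

Depreciable base = $304,716 − $20,700 = $284,016.
Annual expense = $284,016 / 8 = $35,502.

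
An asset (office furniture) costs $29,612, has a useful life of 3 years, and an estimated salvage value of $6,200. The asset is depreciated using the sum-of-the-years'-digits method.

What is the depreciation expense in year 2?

$7,804

Depreciable base = $29,612 − $6,200 = $23,412.
Sum of the years' digits = 3+2+1 = 6.
Year 1: $23,412 × 3/6 = $11,706. Book value $17,906.
Year 2: $23,412 × 2/6 = $7,804. Book value $10,102.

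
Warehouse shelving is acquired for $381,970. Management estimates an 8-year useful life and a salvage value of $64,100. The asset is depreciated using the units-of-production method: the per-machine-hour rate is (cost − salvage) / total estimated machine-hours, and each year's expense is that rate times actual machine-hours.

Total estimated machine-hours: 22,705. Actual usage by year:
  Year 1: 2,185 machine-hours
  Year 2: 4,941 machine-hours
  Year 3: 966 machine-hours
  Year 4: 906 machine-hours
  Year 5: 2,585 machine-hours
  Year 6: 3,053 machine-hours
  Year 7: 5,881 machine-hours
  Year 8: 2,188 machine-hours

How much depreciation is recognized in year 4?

$12,684

Depreciable base = $381,970 − $64,100 = $317,870.
Rate = $317,870 / 22,705 machine-hours = $14 per machine-hour.
Year 1: 2,185 × $14 = $30,590. Book value $351,380.
Year 2: 4,941 × $14 = $69,174. Book value $282,206.
Year 3: 966 × $14 = $13,524. Book value $268,682.
Year 4: 906 × $14 = $12,684. Book value $255,998.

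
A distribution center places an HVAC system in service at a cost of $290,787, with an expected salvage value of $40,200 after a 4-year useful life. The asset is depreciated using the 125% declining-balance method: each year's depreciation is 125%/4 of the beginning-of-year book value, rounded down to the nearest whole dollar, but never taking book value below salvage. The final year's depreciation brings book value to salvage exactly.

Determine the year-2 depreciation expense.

$62,474

Depreciable base = $290,787 − $40,200 = $250,587.
Year 1: ⌊$290,787 × 125%/4⌋ = $90,870. Book value $199,917.
Year 2: ⌊$199,917 × 125%/4⌋ = $62,474. Book value $137,443.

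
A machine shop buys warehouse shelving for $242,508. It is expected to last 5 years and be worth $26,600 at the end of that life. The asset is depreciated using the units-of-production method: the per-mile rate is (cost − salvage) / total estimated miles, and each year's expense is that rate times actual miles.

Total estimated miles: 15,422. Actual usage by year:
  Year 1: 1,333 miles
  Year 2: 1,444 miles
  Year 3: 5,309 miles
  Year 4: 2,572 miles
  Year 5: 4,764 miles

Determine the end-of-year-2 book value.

$203,630

Depreciable base = $242,508 − $26,600 = $215,908.
Rate = $215,908 / 15,422 miles = $14 per mile.
Year 1: 1,333 × $14 = $18,662. Book value $223,846.
Year 2: 1,444 × $14 = $20,216. Book value $203,630.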